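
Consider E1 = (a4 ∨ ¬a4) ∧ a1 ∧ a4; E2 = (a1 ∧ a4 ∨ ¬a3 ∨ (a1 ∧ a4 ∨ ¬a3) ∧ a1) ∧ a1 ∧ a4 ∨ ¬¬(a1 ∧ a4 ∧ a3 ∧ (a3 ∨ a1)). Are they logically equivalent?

Yes

E1: (a4 ∨ ¬a4) ∧ a1 ∧ a4
    = a1 ∧ a4   — complement / identity
E2: (a1 ∧ a4 ∨ ¬a3 ∨ (a1 ∧ a4 ∨ ¬a3) ∧ a1) ∧ a1 ∧ a4 ∨ ¬¬(a1 ∧ a4 ∧ a3 ∧ (a3 ∨ a1))
    = (a1 ∧ a4 ∨ ¬a3 ∨ (a1 ∧ a4 ∨ ¬a3) ∧ a1) ∧ a1 ∧ a4 ∨ a1 ∧ a4 ∧ a3 ∧ (a3 ∨ a1)   — double negation
    = (a1 ∧ a4 ∨ ¬a3) ∧ a1 ∧ a4 ∨ a1 ∧ a4 ∧ a3 ∧ (a3 ∨ a1)   — absorption
    = a1 ∧ a4 ∨ a1 ∧ a4 ∧ a3 ∧ (a3 ∨ a1)   — absorption
    = a1 ∧ a4 ∨ a1 ∧ a4 ∧ a3   — absorption
    = a1 ∧ a4   — absorption
Both reduce to a1 ∧ a4, so they are equivalent.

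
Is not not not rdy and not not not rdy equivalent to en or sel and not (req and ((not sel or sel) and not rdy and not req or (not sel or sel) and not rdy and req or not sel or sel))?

No

E1: not not not rdy and not not not rdy
    = not not not rdy   (idempotence)
    = not rdy   (double negation)
E2: en or sel and not (req and ((not sel or sel) and not rdy and not req or (not sel or sel) and not rdy and req or not sel or sel))
    = en or sel and not (req and ((not sel or sel) and not rdy or not sel or sel))   (distribution)
    = en or sel and not (req and (not sel or sel))   (absorption)
    = en or sel and not req   (complement / identity)
These differ: at en=1, rdy=1, req=0, sel=0, E1 = 0 but E2 = 1.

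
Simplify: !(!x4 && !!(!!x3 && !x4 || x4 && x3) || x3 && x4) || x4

!x3 || x4

!(!x4 && !!(!!x3 && !x4 || x4 && x3) || x3 && x4) || x4
= !(!x4 && !!(x3 && !x4 || x4 && x3) || x3 && x4) || x4   — double negation
= !(!x4 && (x3 && !x4 || x4 && x3) || x3 && x4) || x4   — double negation
= !(!x4 && x3 || x3 && x4) || x4   — distribution
= !x3 || x4   — distribution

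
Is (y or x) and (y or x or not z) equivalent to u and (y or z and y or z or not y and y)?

E1: (y or x) and (y or x or not z)
    = y or x   — absorption
E2: u and (y or z and y or z or not y and y)
    = u and (y or z and y or z)   — complement / identity
    = u and (y or z)   — absorption
These differ: at u=0, x=1, y=0, z=1, E1 = 1 but E2 = 0.

No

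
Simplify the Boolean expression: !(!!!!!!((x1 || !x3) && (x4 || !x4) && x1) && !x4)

!x1 || x4

!(!!!!!!((x1 || !x3) && (x4 || !x4) && x1) && !x4)
= !(!!!!((x1 || !x3) && (x4 || !x4) && x1) && !x4)   [double negation]
= !!!((x1 || !x3) && (x4 || !x4) && x1) || x4   [De Morgan]
= !!!((x1 || !x3) && x1) || x4   [complement / identity]
= !!!x1 || x4   [absorption]
= !x1 || x4   [double negation]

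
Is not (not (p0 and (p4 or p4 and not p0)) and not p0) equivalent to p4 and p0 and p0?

E1: not (not (p0 and (p4 or p4 and not p0)) and not p0)
    = not (not (p0 and p4) and not p0)   [absorption]
    = p0 and p4 or p0   [De Morgan]
    = p0   [absorption]
E2: p4 and p0 and p0
    = p4 and p0   [idempotence]
These differ: at p0=1, p4=0, E1 = 1 but E2 = 0.

No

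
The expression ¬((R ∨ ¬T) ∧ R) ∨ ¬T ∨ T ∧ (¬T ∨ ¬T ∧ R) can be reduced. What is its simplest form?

¬R ∨ ¬T

¬((R ∨ ¬T) ∧ R) ∨ ¬T ∨ T ∧ (¬T ∨ ¬T ∧ R)
= ¬R ∨ ¬T ∨ T ∧ (¬T ∨ ¬T ∧ R)   — absorption
= ¬R ∨ ¬T ∨ T ∧ ¬T   — absorption
= ¬R ∨ ¬T   — complement / identity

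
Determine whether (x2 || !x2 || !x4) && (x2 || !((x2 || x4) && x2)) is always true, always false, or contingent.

(x2 || !x2 || !x4) && (x2 || !((x2 || x4) && x2))
= (x2 || !x2 || !x4) && (x2 || !x2)   [absorption]
= x2 || !x2   [absorption]
= true   [complement]

always true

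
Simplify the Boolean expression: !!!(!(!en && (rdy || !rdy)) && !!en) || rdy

!en || rdy

!!!(!(!en && (rdy || !rdy)) && !!en) || rdy
= !!!(!!en && !!en) || rdy   [complement / identity]
= !(!!en && !!en) || rdy   [double negation]
= !!!en || rdy   [idempotence]
= !en || rdy   [double negation]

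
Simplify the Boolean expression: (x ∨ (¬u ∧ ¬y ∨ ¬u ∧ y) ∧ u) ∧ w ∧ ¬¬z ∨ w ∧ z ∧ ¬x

(x ∨ (¬u ∧ ¬y ∨ ¬u ∧ y) ∧ u) ∧ w ∧ ¬¬z ∨ w ∧ z ∧ ¬x
= (x ∨ ¬u ∧ u) ∧ w ∧ ¬¬z ∨ w ∧ z ∧ ¬x   (distribution)
= x ∧ w ∧ ¬¬z ∨ w ∧ z ∧ ¬x   (complement / identity)
= x ∧ w ∧ z ∨ w ∧ z ∧ ¬x   (double negation)
= w ∧ z   (distribution)

w ∧ z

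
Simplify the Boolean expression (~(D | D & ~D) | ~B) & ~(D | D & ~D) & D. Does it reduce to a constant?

0

(~(D | D & ~D) | ~B) & ~(D | D & ~D) & D
= ~(D | D & ~D) & D   (absorption)
= ~D & D   (complement / identity)
= 0   (complement)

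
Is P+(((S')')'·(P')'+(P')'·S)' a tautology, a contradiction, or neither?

tautology

P+(((S')')'·(P')'+(P')'·S)'
= P+(S'·(P')'+(P')'·S)'   [double negation]
= P+((P')')'   [distribution]
= P+P'   [double negation]
= 1   [complement]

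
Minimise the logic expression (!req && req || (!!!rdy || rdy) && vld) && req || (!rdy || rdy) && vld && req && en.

(!req && req || (!!!rdy || rdy) && vld) && req || (!rdy || rdy) && vld && req && en
= (!!!rdy || rdy) && vld && req || (!rdy || rdy) && vld && req && en   — complement / identity
= (!rdy || rdy) && vld && req || (!rdy || rdy) && vld && req && en   — double negation
= (!rdy || rdy) && vld && req   — absorption
= vld && req   — complement / identity

vld && req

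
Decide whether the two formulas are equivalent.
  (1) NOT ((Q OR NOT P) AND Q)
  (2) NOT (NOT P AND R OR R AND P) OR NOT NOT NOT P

E1: NOT ((Q OR NOT P) AND Q)
    = NOT Q   [absorption]
E2: NOT (NOT P AND R OR R AND P) OR NOT NOT NOT P
    = NOT R OR NOT NOT NOT P   [distribution]
    = NOT R OR NOT P   [double negation]
These differ: at P=0, Q=1, R=1, E1 = 0 but E2 = 1.

No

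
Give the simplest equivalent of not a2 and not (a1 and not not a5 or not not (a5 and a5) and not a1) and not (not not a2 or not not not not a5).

not a2 and not (a1 and not not a5 or not not (a5 and a5) and not a1) and not (not not a2 or not not not not a5)
= not a2 and not (a1 and not not a5 or not not (a5 and a5) and not a1) and not a2 and not not not a5
= not a2 and not (a1 and not not a5 or not not a5 and not a1) and not a2 and not not not a5
= not a2 and not not not a5 and not a2 and not not not a5
= not a2 and not not not a5
= not a2 and not a5

not a2 and not a5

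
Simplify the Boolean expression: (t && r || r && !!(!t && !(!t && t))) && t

(t && r || r && !!(!t && !(!t && t))) && t
= (t && r || r && !(t || !t && t)) && t   — De Morgan
= (t && r || r && !t) && t   — complement / identity
= r && t   — distribution

r && t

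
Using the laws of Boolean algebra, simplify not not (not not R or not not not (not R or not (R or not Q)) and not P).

R

not not (not not R or not not not (not R or not (R or not Q)) and not P)
= not not (not not R or not not (R and (R or not Q)) and not P)
= not not (not not R or not not R and not P)
= not not not not R
= not not R
= R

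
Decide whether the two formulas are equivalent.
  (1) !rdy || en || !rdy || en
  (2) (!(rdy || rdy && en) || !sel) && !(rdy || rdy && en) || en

E1: !rdy || en || !rdy || en
    = !rdy || en   (idempotence)
E2: (!(rdy || rdy && en) || !sel) && !(rdy || rdy && en) || en
    = !(rdy || rdy && en) || en   (absorption)
    = !rdy || en   (absorption)
Both reduce to !rdy || en, so they are equivalent.

Yes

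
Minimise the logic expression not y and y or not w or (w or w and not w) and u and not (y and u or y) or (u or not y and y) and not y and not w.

not y and y or not w or (w or w and not w) and u and not (y and u or y) or (u or not y and y) and not y and not w
= not y and y or not w or (w or w and not w) and u and not (y and u or y) or u and not y and not w
= not y and y or not w or w and u and not (y and u or y) or u and not y and not w
= not w or w and u and not (y and u or y) or u and not y and not w
= not w or w and u and not y or u and not y and not w
= not w or u and not y

not w or u and not y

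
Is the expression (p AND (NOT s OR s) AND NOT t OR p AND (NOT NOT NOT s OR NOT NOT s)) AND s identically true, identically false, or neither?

(p AND (NOT s OR s) AND NOT t OR p AND (NOT NOT NOT s OR NOT NOT s)) AND s
= (p AND (NOT s OR s) AND NOT t OR p AND (NOT NOT NOT s OR s)) AND s
= (p AND (NOT s OR s) AND NOT t OR p AND (NOT s OR s)) AND s
= p AND (NOT s OR s) AND s
= p AND s
This depends on p, s, so it is not a constant.

neither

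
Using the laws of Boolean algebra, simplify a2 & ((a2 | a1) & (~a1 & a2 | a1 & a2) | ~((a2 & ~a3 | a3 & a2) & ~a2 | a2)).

a2

a2 & ((a2 | a1) & (~a1 & a2 | a1 & a2) | ~((a2 & ~a3 | a3 & a2) & ~a2 | a2))
= a2 & ((a2 | a1) & (~a1 & a2 | a1 & a2) | ~(a2 & ~a2 | a2))   [distribution]
= a2 & ((a2 | a1) & a2 | ~(a2 & ~a2 | a2))   [distribution]
= a2 & ((a2 | a1) & a2 | ~a2)   [complement / identity]
= a2 & (a2 | ~a2)   [absorption]
= a2   [complement / identity]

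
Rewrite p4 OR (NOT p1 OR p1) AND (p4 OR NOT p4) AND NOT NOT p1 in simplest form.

p4 OR p1

p4 OR (NOT p1 OR p1) AND (p4 OR NOT p4) AND NOT NOT p1
= p4 OR (NOT p1 OR p1) AND (p4 OR NOT p4) AND p1   (double negation)
= p4 OR (NOT p1 OR p1) AND p1   (complement / identity)
= p4 OR p1   (complement / identity)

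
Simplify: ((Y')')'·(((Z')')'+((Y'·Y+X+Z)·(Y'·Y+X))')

((Y')')'·(((Z')')'+((Y'·Y+X+Z)·(Y'·Y+X))')
= ((Y')')'·(((Z')')'+(Y'·Y+X)')
= ((Y')')'·(((Z')')'+X')
= ((Y')')'·(Z'+X')
= Y'·(Z'+X')

Y'·(Z'+X')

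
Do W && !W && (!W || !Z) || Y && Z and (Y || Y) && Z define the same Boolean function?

Yes

E1: W && !W && (!W || !Z) || Y && Z
    = W && !W || Y && Z   [absorption]
    = Y && Z   [complement / identity]
E2: (Y || Y) && Z
    = Y && Z   [idempotence]
Both reduce to Y && Z, so they are equivalent.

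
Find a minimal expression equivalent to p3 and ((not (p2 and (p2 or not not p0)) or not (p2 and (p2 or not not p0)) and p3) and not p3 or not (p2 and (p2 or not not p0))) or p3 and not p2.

p3 and ((not (p2 and (p2 or not not p0)) or not (p2 and (p2 or not not p0)) and p3) and not p3 or not (p2 and (p2 or not not p0))) or p3 and not p2
= p3 and (not (p2 and (p2 or not not p0)) and not p3 or not (p2 and (p2 or not not p0))) or p3 and not p2   [absorption]
= p3 and not (p2 and (p2 or not not p0)) or p3 and not p2   [absorption]
= p3 and not (p2 and (p2 or p0)) or p3 and not p2   [double negation]
= p3 and not p2 or p3 and not p2   [absorption]
= p3 and not p2   [idempotence]

p3 and not p2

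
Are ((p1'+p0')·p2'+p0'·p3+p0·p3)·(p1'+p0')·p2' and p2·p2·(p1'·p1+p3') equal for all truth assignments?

E1: ((p1'+p0')·p2'+p0'·p3+p0·p3)·(p1'+p0')·p2'
    = ((p1'+p0')·p2'+p3)·(p1'+p0')·p2'   (distribution)
    = (p1'+p0')·p2'   (absorption)
E2: p2·p2·(p1'·p1+p3')
    = p2·(p1'·p1+p3')   (idempotence)
    = p2·p3'   (complement / identity)
These differ: at p0=0, p1=0, p2=0, p3=0, E1 = 1 but E2 = 0.

No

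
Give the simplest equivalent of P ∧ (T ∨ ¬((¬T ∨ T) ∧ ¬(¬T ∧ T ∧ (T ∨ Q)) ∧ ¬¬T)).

P

P ∧ (T ∨ ¬((¬T ∨ T) ∧ ¬(¬T ∧ T ∧ (T ∨ Q)) ∧ ¬¬T))
= P ∧ (T ∨ ¬(¬(¬T ∧ T ∧ (T ∨ Q)) ∧ ¬¬T))   [complement / identity]
= P ∧ (T ∨ ¬(¬(¬T ∧ T) ∧ ¬¬T))   [absorption]
= P ∧ (T ∨ ¬T ∧ T ∨ ¬T)   [De Morgan]
= P ∧ (T ∨ ¬T)   [complement / identity]
= P   [complement / identity]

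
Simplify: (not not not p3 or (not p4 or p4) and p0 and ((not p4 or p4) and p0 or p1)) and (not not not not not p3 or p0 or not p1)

(not not not p3 or (not p4 or p4) and p0 and ((not p4 or p4) and p0 or p1)) and (not not not not not p3 or p0 or not p1)
= (not not not p3 or (not p4 or p4) and p0) and (not not not not not p3 or p0 or not p1)
= (not not not p3 or p0) and (not not not not not p3 or p0 or not p1)
= (not not not p3 or p0) and (not not not p3 or p0 or not p1)
= not not not p3 or p0
= not p3 or p0

not p3 or p0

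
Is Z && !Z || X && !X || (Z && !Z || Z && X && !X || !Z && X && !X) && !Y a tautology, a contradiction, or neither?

Z && !Z || X && !X || (Z && !Z || Z && X && !X || !Z && X && !X) && !Y
= Z && !Z || X && !X || (Z && !Z || X && !X) && !Y   (distribution)
= Z && !Z || X && !X   (absorption)
= Z && !Z   (complement / identity)
= false   (complement)

contradiction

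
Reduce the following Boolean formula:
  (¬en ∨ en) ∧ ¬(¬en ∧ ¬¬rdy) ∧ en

en

(¬en ∨ en) ∧ ¬(¬en ∧ ¬¬rdy) ∧ en
= ¬(¬en ∧ ¬¬rdy) ∧ en
= (en ∨ ¬rdy) ∧ en
= en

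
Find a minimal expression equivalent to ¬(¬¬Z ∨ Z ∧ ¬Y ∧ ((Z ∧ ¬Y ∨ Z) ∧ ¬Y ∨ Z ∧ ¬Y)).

¬Z

¬(¬¬Z ∨ Z ∧ ¬Y ∧ ((Z ∧ ¬Y ∨ Z) ∧ ¬Y ∨ Z ∧ ¬Y))
= ¬(¬¬Z ∨ Z ∧ ¬Y ∧ (Z ∧ ¬Y ∨ Z ∧ ¬Y))   (absorption)
= ¬(Z ∨ Z ∧ ¬Y ∧ (Z ∧ ¬Y ∨ Z ∧ ¬Y))   (double negation)
= ¬(Z ∨ Z ∧ ¬Y ∧ Z ∧ ¬Y)   (idempotence)
= ¬(Z ∨ Z ∧ ¬Y)   (idempotence)
= ¬Z   (absorption)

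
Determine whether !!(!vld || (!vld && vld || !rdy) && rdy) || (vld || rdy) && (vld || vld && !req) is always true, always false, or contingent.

!!(!vld || (!vld && vld || !rdy) && rdy) || (vld || rdy) && (vld || vld && !req)
= !vld || (!vld && vld || !rdy) && rdy || (vld || rdy) && (vld || vld && !req)
= !vld || (!vld && vld || !rdy) && rdy || (vld || rdy) && vld
= !vld || (!vld && vld || !rdy) && rdy || vld
= !vld || !rdy && rdy || vld
= !vld || vld
= true

always true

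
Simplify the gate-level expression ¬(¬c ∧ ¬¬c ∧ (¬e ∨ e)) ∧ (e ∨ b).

e ∨ b

¬(¬c ∧ ¬¬c ∧ (¬e ∨ e)) ∧ (e ∨ b)
= ¬(¬c ∧ ¬¬c) ∧ (e ∨ b)   (complement / identity)
= (c ∨ ¬c) ∧ (e ∨ b)   (De Morgan)
= e ∨ b   (complement / identity)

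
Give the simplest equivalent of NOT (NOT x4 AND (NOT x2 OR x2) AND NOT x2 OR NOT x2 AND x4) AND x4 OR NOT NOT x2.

x2

NOT (NOT x4 AND (NOT x2 OR x2) AND NOT x2 OR NOT x2 AND x4) AND x4 OR NOT NOT x2
= NOT (NOT x4 AND NOT x2 OR NOT x2 AND x4) AND x4 OR NOT NOT x2   (complement / identity)
= NOT NOT x2 AND x4 OR NOT NOT x2   (distribution)
= NOT NOT x2   (absorption)
= x2   (double negation)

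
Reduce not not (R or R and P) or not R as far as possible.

True

not not (R or R and P) or not R
= R or R and P or not R
= R or not R
= True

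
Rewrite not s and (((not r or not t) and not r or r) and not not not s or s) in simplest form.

not s

not s and (((not r or not t) and not r or r) and not not not s or s)
= not s and ((not r or r) and not not not s or s)   (absorption)
= not s and (not not not s or s)   (complement / identity)
= not s and (not s or s)   (double negation)
= not s   (complement / identity)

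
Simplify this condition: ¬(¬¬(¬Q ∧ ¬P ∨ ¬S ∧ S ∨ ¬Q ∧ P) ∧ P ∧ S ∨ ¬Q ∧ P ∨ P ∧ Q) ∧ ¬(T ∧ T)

¬(¬¬(¬Q ∧ ¬P ∨ ¬S ∧ S ∨ ¬Q ∧ P) ∧ P ∧ S ∨ ¬Q ∧ P ∨ P ∧ Q) ∧ ¬(T ∧ T)
= ¬(¬¬(¬Q ∧ ¬P ∨ ¬Q ∧ P) ∧ P ∧ S ∨ ¬Q ∧ P ∨ P ∧ Q) ∧ ¬(T ∧ T)   — complement / identity
= ¬(¬¬¬Q ∧ P ∧ S ∨ ¬Q ∧ P ∨ P ∧ Q) ∧ ¬(T ∧ T)   — distribution
= ¬(¬Q ∧ P ∧ S ∨ ¬Q ∧ P ∨ P ∧ Q) ∧ ¬(T ∧ T)   — double negation
= ¬(¬Q ∧ P ∧ S ∨ ¬Q ∧ P ∨ P ∧ Q) ∧ ¬T   — idempotence
= ¬(¬Q ∧ P ∨ P ∧ Q) ∧ ¬T   — absorption
= ¬P ∧ ¬T   — distribution

¬P ∧ ¬T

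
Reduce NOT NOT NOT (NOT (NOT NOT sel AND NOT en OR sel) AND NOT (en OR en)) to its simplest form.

sel OR en

NOT NOT NOT (NOT (NOT NOT sel AND NOT en OR sel) AND NOT (en OR en))
= NOT NOT NOT (NOT (NOT NOT sel AND NOT en OR sel) AND NOT en)   [idempotence]
= NOT NOT NOT (NOT (sel AND NOT en OR sel) AND NOT en)   [double negation]
= NOT NOT (sel AND NOT en OR sel OR en)   [De Morgan]
= sel AND NOT en OR sel OR en   [double negation]
= sel OR en   [absorption]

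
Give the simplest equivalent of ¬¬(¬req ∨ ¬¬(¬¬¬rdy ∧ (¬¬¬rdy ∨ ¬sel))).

¬¬(¬req ∨ ¬¬(¬¬¬rdy ∧ (¬¬¬rdy ∨ ¬sel)))
= ¬¬(¬req ∨ ¬¬¬¬¬rdy)   [absorption]
= ¬¬(¬req ∨ ¬¬¬rdy)   [double negation]
= ¬¬(¬req ∨ ¬rdy)   [double negation]
= ¬req ∨ ¬rdy   [double negation]

¬req ∨ ¬rdy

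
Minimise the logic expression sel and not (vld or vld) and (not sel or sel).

sel and not vld

sel and not (vld or vld) and (not sel or sel)
= sel and not vld and (not sel or sel)   [idempotence]
= sel and not vld   [complement / identity]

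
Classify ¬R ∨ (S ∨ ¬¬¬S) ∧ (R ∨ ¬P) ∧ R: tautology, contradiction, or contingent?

¬R ∨ (S ∨ ¬¬¬S) ∧ (R ∨ ¬P) ∧ R
= ¬R ∨ (S ∨ ¬¬¬S) ∧ R
= ¬R ∨ (S ∨ ¬S) ∧ R
= ¬R ∨ R
= True

tautology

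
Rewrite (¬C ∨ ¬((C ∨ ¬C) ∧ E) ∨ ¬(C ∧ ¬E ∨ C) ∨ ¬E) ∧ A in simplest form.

(¬C ∨ ¬E) ∧ A

(¬C ∨ ¬((C ∨ ¬C) ∧ E) ∨ ¬(C ∧ ¬E ∨ C) ∨ ¬E) ∧ A
= (¬C ∨ ¬((C ∨ ¬C) ∧ E) ∨ ¬C ∨ ¬E) ∧ A
= (¬C ∨ ¬E ∨ ¬C ∨ ¬E) ∧ A
= (¬C ∨ ¬E) ∧ A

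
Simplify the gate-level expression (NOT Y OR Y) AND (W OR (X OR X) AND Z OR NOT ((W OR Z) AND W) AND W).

(NOT Y OR Y) AND (W OR (X OR X) AND Z OR NOT ((W OR Z) AND W) AND W)
= (NOT Y OR Y) AND (W OR (X OR X) AND Z OR NOT W AND W)   — absorption
= (NOT Y OR Y) AND (W OR (X OR X) AND Z)   — complement / identity
= W OR (X OR X) AND Z   — complement / identity
= W OR X AND Z   — idempotence

W OR X AND Z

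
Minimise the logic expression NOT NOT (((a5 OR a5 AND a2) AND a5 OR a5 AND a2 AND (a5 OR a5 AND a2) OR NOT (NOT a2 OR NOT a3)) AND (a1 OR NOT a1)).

NOT NOT (((a5 OR a5 AND a2) AND a5 OR a5 AND a2 AND (a5 OR a5 AND a2) OR NOT (NOT a2 OR NOT a3)) AND (a1 OR NOT a1))
= NOT NOT (((a5 OR a5 AND a2) AND (a5 OR a5 AND a2) OR NOT (NOT a2 OR NOT a3)) AND (a1 OR NOT a1))   — distribution
= NOT NOT (((a5 OR a5 AND a2) AND (a5 OR a5 AND a2) OR a2 AND a3) AND (a1 OR NOT a1))   — De Morgan
= NOT NOT ((a5 OR a5 AND a2 OR a2 AND a3) AND (a1 OR NOT a1))   — idempotence
= NOT NOT (a5 OR a5 AND a2 OR a2 AND a3)   — complement / identity
= NOT NOT (a5 OR a2 AND a3)   — absorption
= a5 OR a2 AND a3   — double negation

a5 OR a2 AND a3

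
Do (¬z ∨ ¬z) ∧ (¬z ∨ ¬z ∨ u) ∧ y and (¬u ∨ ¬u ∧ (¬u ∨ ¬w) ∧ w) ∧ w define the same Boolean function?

E1: (¬z ∨ ¬z) ∧ (¬z ∨ ¬z ∨ u) ∧ y
    = (¬z ∨ ¬z) ∧ y   (absorption)
    = ¬z ∧ y   (idempotence)
E2: (¬u ∨ ¬u ∧ (¬u ∨ ¬w) ∧ w) ∧ w
    = (¬u ∨ ¬u ∧ w) ∧ w   (absorption)
    = ¬u ∧ w   (absorption)
These differ: at u=0, w=1, y=0, z=0, E1 = 0 but E2 = 1.

No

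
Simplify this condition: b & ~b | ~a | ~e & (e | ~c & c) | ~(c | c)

~a | ~c

b & ~b | ~a | ~e & (e | ~c & c) | ~(c | c)
= b & ~b | ~a | ~e & e | ~(c | c)   [complement / identity]
= b & ~b | ~a | ~e & e | ~c   [idempotence]
= b & ~b | ~a | ~c   [complement / identity]
= ~a | ~c   [complement / identity]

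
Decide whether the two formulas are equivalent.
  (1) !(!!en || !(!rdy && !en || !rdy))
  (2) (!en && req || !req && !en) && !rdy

E1: !(!!en || !(!rdy && !en || !rdy))
    = !(!!en || !!rdy)   (absorption)
    = !en && !rdy   (De Morgan)
E2: (!en && req || !req && !en) && !rdy
    = !en && !rdy   (distribution)
Both reduce to !en && !rdy, so they are equivalent.

Yes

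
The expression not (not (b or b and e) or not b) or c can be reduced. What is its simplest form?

not (not (b or b and e) or not b) or c
= not (not b or not b) or c   (absorption)
= b and b or c   (De Morgan)
= b or c   (idempotence)

b or c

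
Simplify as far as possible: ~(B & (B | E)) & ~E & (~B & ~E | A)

~(B & (B | E)) & ~E & (~B & ~E | A)
= ~B & ~E & (~B & ~E | A)   [absorption]
= ~B & ~E   [absorption]

~B & ~E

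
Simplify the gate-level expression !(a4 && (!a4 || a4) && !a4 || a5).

!a5

!(a4 && (!a4 || a4) && !a4 || a5)
= !(a4 && !a4 || a5)   (complement / identity)
= !a5   (complement / identity)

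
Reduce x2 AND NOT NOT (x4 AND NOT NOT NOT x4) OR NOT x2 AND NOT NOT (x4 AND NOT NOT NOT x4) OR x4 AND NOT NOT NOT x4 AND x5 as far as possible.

FALSE

x2 AND NOT NOT (x4 AND NOT NOT NOT x4) OR NOT x2 AND NOT NOT (x4 AND NOT NOT NOT x4) OR x4 AND NOT NOT NOT x4 AND x5
= x2 AND x4 AND NOT NOT NOT x4 OR NOT x2 AND NOT NOT (x4 AND NOT NOT NOT x4) OR x4 AND NOT NOT NOT x4 AND x5   [double negation]
= x2 AND x4 AND NOT NOT NOT x4 OR NOT x2 AND x4 AND NOT NOT NOT x4 OR x4 AND NOT NOT NOT x4 AND x5   [double negation]
= x4 AND NOT NOT NOT x4 OR x4 AND NOT NOT NOT x4 AND x5   [distribution]
= x4 AND NOT NOT NOT x4   [absorption]
= x4 AND NOT x4   [double negation]
= FALSE   [complement]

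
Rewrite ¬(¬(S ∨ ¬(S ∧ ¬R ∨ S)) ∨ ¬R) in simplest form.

R

¬(¬(S ∨ ¬(S ∧ ¬R ∨ S)) ∨ ¬R)
= ¬(¬(S ∨ ¬S) ∨ ¬R)
= (S ∨ ¬S) ∧ R
= R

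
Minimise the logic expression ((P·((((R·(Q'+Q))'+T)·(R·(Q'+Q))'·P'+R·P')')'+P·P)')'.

P

((P·((((R·(Q'+Q))'+T)·(R·(Q'+Q))'·P'+R·P')')'+P·P)')'
= ((P·(((R·(Q'+Q))'·P'+R·P')')'+P·P)')'   — absorption
= P·(((R·(Q'+Q))'·P'+R·P')')'+P·P   — double negation
= P·((R'·P'+R·P')')'+P·P   — complement / identity
= P·((P')')'+P·P   — distribution
= P·P'+P·P   — double negation
= P   — distribution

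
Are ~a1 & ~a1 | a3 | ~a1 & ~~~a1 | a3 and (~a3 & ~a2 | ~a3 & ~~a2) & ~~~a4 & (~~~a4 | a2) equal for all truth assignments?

No

E1: ~a1 & ~a1 | a3 | ~a1 & ~~~a1 | a3
    = ~a1 & ~a1 | a3 | ~a1 & ~a1 | a3   [double negation]
    = ~a1 & ~a1 | a3   [idempotence]
    = ~a1 | a3   [idempotence]
E2: (~a3 & ~a2 | ~a3 & ~~a2) & ~~~a4 & (~~~a4 | a2)
    = (~a3 & ~a2 | ~a3 & a2) & ~~~a4 & (~~~a4 | a2)   [double negation]
    = (~a3 & ~a2 | ~a3 & a2) & ~~~a4   [absorption]
    = (~a3 & ~a2 | ~a3 & a2) & ~a4   [double negation]
    = ~a3 & ~a4   [distribution]
These differ: at a1=0, a2=1, a3=1, a4=1, E1 = 1 but E2 = 0.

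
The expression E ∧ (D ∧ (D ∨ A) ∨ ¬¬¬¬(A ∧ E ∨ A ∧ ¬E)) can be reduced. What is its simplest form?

E ∧ (D ∧ (D ∨ A) ∨ ¬¬¬¬(A ∧ E ∨ A ∧ ¬E))
= E ∧ (D ∧ (D ∨ A) ∨ ¬¬(A ∧ E ∨ A ∧ ¬E))   — double negation
= E ∧ (D ∧ (D ∨ A) ∨ A ∧ E ∨ A ∧ ¬E)   — double negation
= E ∧ (D ∧ (D ∨ A) ∨ A)   — distribution
= E ∧ (D ∨ A)   — absorption

E ∧ (D ∨ A)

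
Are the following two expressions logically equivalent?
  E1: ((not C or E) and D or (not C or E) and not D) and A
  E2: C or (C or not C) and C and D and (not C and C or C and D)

E1: ((not C or E) and D or (not C or E) and not D) and A
    = (not C or E) and A   [distribution]
E2: C or (C or not C) and C and D and (not C and C or C and D)
    = C or C and D and (not C and C or C and D)   [complement / identity]
    = C or C and D and C and D   [complement / identity]
    = C or C and D   [idempotence]
    = C   [absorption]
These differ: at A=1, C=0, D=1, E=0, E1 = 1 but E2 = 0.

No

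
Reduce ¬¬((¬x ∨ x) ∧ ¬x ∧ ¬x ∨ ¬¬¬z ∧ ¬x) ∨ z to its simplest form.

¬x ∨ z

¬¬((¬x ∨ x) ∧ ¬x ∧ ¬x ∨ ¬¬¬z ∧ ¬x) ∨ z
= ¬¬(((¬x ∨ x) ∧ ¬x ∨ ¬¬¬z) ∧ ¬x) ∨ z   (distribution)
= ¬¬((¬x ∨ ¬¬¬z) ∧ ¬x) ∨ z   (complement / identity)
= (¬x ∨ ¬¬¬z) ∧ ¬x ∨ z   (double negation)
= (¬x ∨ ¬z) ∧ ¬x ∨ z   (double negation)
= ¬x ∨ z   (absorption)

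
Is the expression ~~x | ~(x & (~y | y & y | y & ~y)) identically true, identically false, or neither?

identically true

~~x | ~(x & (~y | y & y | y & ~y))
= ~~x | ~(x & (~y | y))   [distribution]
= ~~x | ~x   [complement / identity]
= x | ~x   [double negation]
= 1   [complement]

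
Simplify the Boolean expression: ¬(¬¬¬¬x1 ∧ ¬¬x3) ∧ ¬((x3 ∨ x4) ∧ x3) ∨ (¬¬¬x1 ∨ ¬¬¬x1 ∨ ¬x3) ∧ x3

¬(¬¬¬¬x1 ∧ ¬¬x3) ∧ ¬((x3 ∨ x4) ∧ x3) ∨ (¬¬¬x1 ∨ ¬¬¬x1 ∨ ¬x3) ∧ x3
= ¬(¬¬¬¬x1 ∧ ¬¬x3) ∧ ¬x3 ∨ (¬¬¬x1 ∨ ¬¬¬x1 ∨ ¬x3) ∧ x3   (absorption)
= ¬(¬¬¬¬x1 ∧ ¬¬x3) ∧ ¬x3 ∨ (¬¬¬x1 ∨ ¬x3) ∧ x3   (idempotence)
= (¬¬¬x1 ∨ ¬x3) ∧ ¬x3 ∨ (¬¬¬x1 ∨ ¬x3) ∧ x3   (De Morgan)
= ¬¬¬x1 ∨ ¬x3   (distribution)
= ¬x1 ∨ ¬x3   (double negation)

¬x1 ∨ ¬x3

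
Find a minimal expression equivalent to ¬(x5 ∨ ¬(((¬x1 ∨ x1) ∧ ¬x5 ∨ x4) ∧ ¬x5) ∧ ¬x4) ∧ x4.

¬(x5 ∨ ¬(((¬x1 ∨ x1) ∧ ¬x5 ∨ x4) ∧ ¬x5) ∧ ¬x4) ∧ x4
= ¬(x5 ∨ ¬((¬x5 ∨ x4) ∧ ¬x5) ∧ ¬x4) ∧ x4   [complement / identity]
= ¬(x5 ∨ ¬¬x5 ∧ ¬x4) ∧ x4   [absorption]
= ¬(x5 ∨ x5 ∧ ¬x4) ∧ x4   [double negation]
= ¬x5 ∧ x4   [absorption]

¬x5 ∧ x4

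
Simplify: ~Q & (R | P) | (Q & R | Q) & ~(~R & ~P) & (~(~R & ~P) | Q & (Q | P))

~Q & (R | P) | (Q & R | Q) & ~(~R & ~P) & (~(~R & ~P) | Q & (Q | P))
= ~Q & (R | P) | Q & ~(~R & ~P) & (~(~R & ~P) | Q & (Q | P))   [absorption]
= ~Q & (R | P) | Q & ~(~R & ~P) & (~(~R & ~P) | Q)   [absorption]
= ~Q & (R | P) | Q & ~(~R & ~P)   [absorption]
= ~Q & (R | P) | Q & (R | P)   [De Morgan]
= R | P   [distribution]

R | P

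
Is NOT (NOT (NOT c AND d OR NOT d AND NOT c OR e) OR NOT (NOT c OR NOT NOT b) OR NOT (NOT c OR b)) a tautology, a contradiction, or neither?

neither

NOT (NOT (NOT c AND d OR NOT d AND NOT c OR e) OR NOT (NOT c OR NOT NOT b) OR NOT (NOT c OR b))
= NOT (NOT (NOT c AND d OR NOT d AND NOT c OR e) OR NOT (NOT c OR b) OR NOT (NOT c OR b))   [double negation]
= NOT (NOT (NOT c OR e) OR NOT (NOT c OR b) OR NOT (NOT c OR b))   [distribution]
= NOT (NOT (NOT c OR e) OR NOT (NOT c OR b))   [idempotence]
= (NOT c OR e) AND (NOT c OR b)   [De Morgan]
= e AND b OR NOT c   [distribution]
This depends on b, c, e, so it is not a constant.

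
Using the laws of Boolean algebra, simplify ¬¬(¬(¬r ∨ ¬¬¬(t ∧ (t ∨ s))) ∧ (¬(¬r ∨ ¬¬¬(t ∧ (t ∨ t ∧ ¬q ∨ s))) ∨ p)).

¬¬(¬(¬r ∨ ¬¬¬(t ∧ (t ∨ s))) ∧ (¬(¬r ∨ ¬¬¬(t ∧ (t ∨ t ∧ ¬q ∨ s))) ∨ p))
= ¬¬(¬(¬r ∨ ¬¬¬(t ∧ (t ∨ s))) ∧ (¬(¬r ∨ ¬¬¬(t ∧ (t ∨ s))) ∨ p))   — absorption
= ¬¬¬(¬r ∨ ¬¬¬(t ∧ (t ∨ s)))   — absorption
= ¬¬¬(¬r ∨ ¬¬¬t)   — absorption
= ¬(¬r ∨ ¬¬¬t)   — double negation
= ¬(¬r ∨ ¬t)   — double negation
= r ∧ t   — De Morgan

r ∧ t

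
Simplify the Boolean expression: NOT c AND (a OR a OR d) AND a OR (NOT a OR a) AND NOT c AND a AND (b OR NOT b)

NOT c AND (a OR a OR d) AND a OR (NOT a OR a) AND NOT c AND a AND (b OR NOT b)
= NOT c AND (a OR d) AND a OR (NOT a OR a) AND NOT c AND a AND (b OR NOT b)   [idempotence]
= NOT c AND a OR (NOT a OR a) AND NOT c AND a AND (b OR NOT b)   [absorption]
= NOT c AND a OR NOT c AND a AND (b OR NOT b)   [complement / identity]
= NOT c AND a OR NOT c AND a   [complement / identity]
= NOT c AND a   [idempotence]

NOT c AND a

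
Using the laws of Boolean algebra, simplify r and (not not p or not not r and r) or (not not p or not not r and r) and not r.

p or r

r and (not not p or not not r and r) or (not not p or not not r and r) and not r
= not not p or not not r and r   (distribution)
= not not p or r and r   (double negation)
= p or r and r   (double negation)
= p or r   (idempotence)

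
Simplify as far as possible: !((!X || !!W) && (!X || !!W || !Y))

X && !W

!((!X || !!W) && (!X || !!W || !Y))
= !(!X || !!W)   [absorption]
= X && !W   [De Morgan]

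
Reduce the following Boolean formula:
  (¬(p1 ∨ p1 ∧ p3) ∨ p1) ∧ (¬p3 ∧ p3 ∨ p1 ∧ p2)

(¬(p1 ∨ p1 ∧ p3) ∨ p1) ∧ (¬p3 ∧ p3 ∨ p1 ∧ p2)
= (¬(p1 ∨ p1 ∧ p3) ∨ p1) ∧ p1 ∧ p2   — complement / identity
= (¬p1 ∨ p1) ∧ p1 ∧ p2   — absorption
= p1 ∧ p2   — complement / identity

p1 ∧ p2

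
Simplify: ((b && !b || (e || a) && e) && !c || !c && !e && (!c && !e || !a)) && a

((b && !b || (e || a) && e) && !c || !c && !e && (!c && !e || !a)) && a
= ((e || a) && e && !c || !c && !e && (!c && !e || !a)) && a   [complement / identity]
= (e && !c || !c && !e && (!c && !e || !a)) && a   [absorption]
= (e && !c || !c && !e) && a   [absorption]
= !c && a   [distribution]

!c && a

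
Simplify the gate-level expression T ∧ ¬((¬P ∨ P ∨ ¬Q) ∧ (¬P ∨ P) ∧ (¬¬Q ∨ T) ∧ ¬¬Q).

T ∧ ¬Q

T ∧ ¬((¬P ∨ P ∨ ¬Q) ∧ (¬P ∨ P) ∧ (¬¬Q ∨ T) ∧ ¬¬Q)
= T ∧ ¬((¬P ∨ P) ∧ (¬¬Q ∨ T) ∧ ¬¬Q)
= T ∧ ¬((¬¬Q ∨ T) ∧ ¬¬Q)
= T ∧ ¬¬¬Q
= T ∧ ¬Q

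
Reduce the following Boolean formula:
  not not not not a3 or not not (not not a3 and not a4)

not not not not a3 or not not (not not a3 and not a4)
= not not a3 or not not (not not a3 and not a4)   (double negation)
= not not a3 or not not a3 and not a4   (double negation)
= not not a3   (absorption)
= a3   (double negation)

a3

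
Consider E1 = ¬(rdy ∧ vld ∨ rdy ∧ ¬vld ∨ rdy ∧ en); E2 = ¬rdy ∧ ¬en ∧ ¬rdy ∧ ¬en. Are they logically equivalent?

E1: ¬(rdy ∧ vld ∨ rdy ∧ ¬vld ∨ rdy ∧ en)
    = ¬(rdy ∨ rdy ∧ en)
    = ¬rdy
E2: ¬rdy ∧ ¬en ∧ ¬rdy ∧ ¬en
    = ¬rdy ∧ ¬en
These differ: at en=1, rdy=0, vld=0, E1 = 1 but E2 = 0.

No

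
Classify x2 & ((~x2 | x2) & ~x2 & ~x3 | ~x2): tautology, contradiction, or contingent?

contradiction

x2 & ((~x2 | x2) & ~x2 & ~x3 | ~x2)
= x2 & (~x2 & ~x3 | ~x2)
= x2 & ~x2
= 0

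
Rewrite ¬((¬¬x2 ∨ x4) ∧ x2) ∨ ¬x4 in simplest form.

¬x2 ∨ ¬x4

¬((¬¬x2 ∨ x4) ∧ x2) ∨ ¬x4
= ¬((x2 ∨ x4) ∧ x2) ∨ ¬x4   [double negation]
= ¬x2 ∨ ¬x4   [absorption]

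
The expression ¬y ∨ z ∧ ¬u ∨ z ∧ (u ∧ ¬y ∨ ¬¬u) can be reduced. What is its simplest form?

¬y ∨ z

¬y ∨ z ∧ ¬u ∨ z ∧ (u ∧ ¬y ∨ ¬¬u)
= ¬y ∨ z ∧ ¬u ∨ z ∧ (u ∧ ¬y ∨ u)   (double negation)
= ¬y ∨ z ∧ ¬u ∨ z ∧ u   (absorption)
= ¬y ∨ z   (distribution)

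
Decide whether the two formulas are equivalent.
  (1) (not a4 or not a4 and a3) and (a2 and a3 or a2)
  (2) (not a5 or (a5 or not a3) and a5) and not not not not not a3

No

E1: (not a4 or not a4 and a3) and (a2 and a3 or a2)
    = not a4 and (a2 and a3 or a2)
    = not a4 and a2
E2: (not a5 or (a5 or not a3) and a5) and not not not not not a3
    = (not a5 or a5) and not not not not not a3
    = not not not not not a3
    = not not not a3
    = not a3
These differ: at a2=0, a3=0, a4=0, a5=0, E1 = 0 but E2 = 1.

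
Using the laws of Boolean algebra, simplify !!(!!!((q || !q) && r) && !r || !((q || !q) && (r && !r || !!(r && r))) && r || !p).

!r || !p

!!(!!!((q || !q) && r) && !r || !((q || !q) && (r && !r || !!(r && r))) && r || !p)
= !!(!!!((q || !q) && r) && !r || !((q || !q) && (r && !r || r && r)) && r || !p)
= !!(!((q || !q) && r) && !r || !((q || !q) && (r && !r || r && r)) && r || !p)
= !!(!((q || !q) && r) && !r || !((q || !q) && r) && r || !p)
= !!(!((q || !q) && r) || !p)
= !!(!r || !p)
= !r || !p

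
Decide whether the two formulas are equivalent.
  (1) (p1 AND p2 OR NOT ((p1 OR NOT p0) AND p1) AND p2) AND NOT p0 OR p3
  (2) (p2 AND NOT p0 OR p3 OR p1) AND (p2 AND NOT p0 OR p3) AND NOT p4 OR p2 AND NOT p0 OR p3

Yes

E1: (p1 AND p2 OR NOT ((p1 OR NOT p0) AND p1) AND p2) AND NOT p0 OR p3
    = (p1 AND p2 OR NOT p1 AND p2) AND NOT p0 OR p3   (absorption)
    = p2 AND NOT p0 OR p3   (distribution)
E2: (p2 AND NOT p0 OR p3 OR p1) AND (p2 AND NOT p0 OR p3) AND NOT p4 OR p2 AND NOT p0 OR p3
    = (p2 AND NOT p0 OR p3) AND NOT p4 OR p2 AND NOT p0 OR p3   (absorption)
    = p2 AND NOT p0 OR p3   (absorption)
Both reduce to p2 AND NOT p0 OR p3, so they are equivalent.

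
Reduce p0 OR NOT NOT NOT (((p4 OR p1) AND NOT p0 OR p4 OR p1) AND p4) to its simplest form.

p0 OR NOT p4

p0 OR NOT NOT NOT (((p4 OR p1) AND NOT p0 OR p4 OR p1) AND p4)
= p0 OR NOT (((p4 OR p1) AND NOT p0 OR p4 OR p1) AND p4)   [double negation]
= p0 OR NOT ((p4 OR p1) AND p4)   [absorption]
= p0 OR NOT p4   [absorption]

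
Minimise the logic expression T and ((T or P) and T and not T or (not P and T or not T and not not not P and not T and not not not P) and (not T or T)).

T and not P

T and ((T or P) and T and not T or (not P and T or not T and not not not P and not T and not not not P) and (not T or T))
= T and ((T or P) and T and not T or (not P and T or not T and not not not P) and (not T or T))   [idempotence]
= T and (T and not T or (not P and T or not T and not not not P) and (not T or T))   [absorption]
= T and (T and not T or (not P and T or not T and not P) and (not T or T))   [double negation]
= T and (T and not T or not P and T or not T and not P)   [complement / identity]
= T and (not P and T or not T and not P)   [complement / identity]
= T and not P   [distribution]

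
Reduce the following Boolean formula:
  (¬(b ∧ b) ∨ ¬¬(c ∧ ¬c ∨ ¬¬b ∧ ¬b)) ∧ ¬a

¬b ∧ ¬a

(¬(b ∧ b) ∨ ¬¬(c ∧ ¬c ∨ ¬¬b ∧ ¬b)) ∧ ¬a
= (¬(b ∧ b) ∨ c ∧ ¬c ∨ ¬¬b ∧ ¬b) ∧ ¬a   (double negation)
= (¬(b ∧ b) ∨ ¬¬b ∧ ¬b) ∧ ¬a   (complement / identity)
= (¬(b ∧ b) ∨ b ∧ ¬b) ∧ ¬a   (double negation)
= ¬(b ∧ b) ∧ ¬a   (complement / identity)
= ¬b ∧ ¬a   (idempotence)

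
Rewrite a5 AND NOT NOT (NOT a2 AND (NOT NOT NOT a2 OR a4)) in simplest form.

a5 AND NOT a2

a5 AND NOT NOT (NOT a2 AND (NOT NOT NOT a2 OR a4))
= a5 AND NOT a2 AND (NOT NOT NOT a2 OR a4)   [double negation]
= a5 AND NOT a2 AND (NOT a2 OR a4)   [double negation]
= a5 AND NOT a2   [absorption]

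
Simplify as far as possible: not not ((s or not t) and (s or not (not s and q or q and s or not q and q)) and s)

not not ((s or not t) and (s or not (not s and q or q and s or not q and q)) and s)
= not not ((s or not t) and (s or not (not s and q or q and s)) and s)   — complement / identity
= not not ((s or not t) and (s or not q) and s)   — distribution
= not not ((s or not t) and s)   — absorption
= not not s   — absorption
= s   — double negation

s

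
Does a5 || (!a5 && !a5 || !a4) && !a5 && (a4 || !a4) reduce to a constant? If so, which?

yes, True

a5 || (!a5 && !a5 || !a4) && !a5 && (a4 || !a4)
= a5 || (!a5 || !a4) && !a5 && (a4 || !a4)
= a5 || !a5 && (a4 || !a4)
= a5 || !a5
= true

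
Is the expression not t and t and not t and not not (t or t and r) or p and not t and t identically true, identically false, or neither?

identically false

not t and t and not t and not not (t or t and r) or p and not t and t
= not t and t and not t and (t or t and r) or p and not t and t
= (not t and (t or t and r) or p) and not t and t
= (not t and t or p) and not t and t
= not t and t
= False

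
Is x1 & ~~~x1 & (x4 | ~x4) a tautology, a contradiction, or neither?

contradiction

x1 & ~~~x1 & (x4 | ~x4)
= x1 & ~~~x1   [complement / identity]
= x1 & ~x1   [double negation]
= 0   [complement]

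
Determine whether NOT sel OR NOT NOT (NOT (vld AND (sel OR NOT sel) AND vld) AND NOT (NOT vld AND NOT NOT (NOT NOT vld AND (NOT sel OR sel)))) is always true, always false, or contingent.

contingent

NOT sel OR NOT NOT (NOT (vld AND (sel OR NOT sel) AND vld) AND NOT (NOT vld AND NOT NOT (NOT NOT vld AND (NOT sel OR sel))))
= NOT sel OR NOT NOT (NOT (vld AND vld) AND NOT (NOT vld AND NOT NOT (NOT NOT vld AND (NOT sel OR sel))))
= NOT sel OR NOT NOT (NOT (vld AND vld) AND NOT (NOT vld AND NOT NOT vld AND (NOT sel OR sel)))
= NOT sel OR NOT NOT (NOT (vld AND vld) AND NOT (NOT vld AND vld AND (NOT sel OR sel)))
= NOT sel OR NOT (vld AND vld OR NOT vld AND vld AND (NOT sel OR sel))
= NOT sel OR NOT (vld AND vld OR NOT vld AND vld)
= NOT sel OR NOT vld
This depends on sel, vld, so it is not a constant.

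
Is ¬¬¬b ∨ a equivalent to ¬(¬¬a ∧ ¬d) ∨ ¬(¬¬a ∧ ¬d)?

E1: ¬¬¬b ∨ a
    = ¬b ∨ a   (double negation)
E2: ¬(¬¬a ∧ ¬d) ∨ ¬(¬¬a ∧ ¬d)
    = ¬(¬¬a ∧ ¬d)   (idempotence)
    = ¬a ∨ d   (De Morgan)
These differ: at a=0, b=1, d=0, E1 = 0 but E2 = 1.

No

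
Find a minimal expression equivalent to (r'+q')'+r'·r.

(r'+q')'+r'·r
= (r'+q')'   — complement / identity
= r·q   — De Morgan

r·q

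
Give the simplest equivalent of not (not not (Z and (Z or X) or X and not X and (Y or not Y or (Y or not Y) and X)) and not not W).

not (not not (Z and (Z or X) or X and not X and (Y or not Y or (Y or not Y) and X)) and not not W)
= not (not not (Z and (Z or X) or X and not X and (Y or not Y)) and not not W)
= not (not not (Z and (Z or X) or X and not X) and not not W)
= not (not not (Z or X and not X) and not not W)
= not (not not Z and not not W)
= not Z or not W

not Z or not W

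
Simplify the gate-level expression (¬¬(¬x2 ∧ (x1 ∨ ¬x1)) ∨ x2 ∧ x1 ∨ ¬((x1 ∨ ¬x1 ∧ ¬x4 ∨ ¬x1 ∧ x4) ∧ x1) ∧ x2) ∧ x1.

x1

(¬¬(¬x2 ∧ (x1 ∨ ¬x1)) ∨ x2 ∧ x1 ∨ ¬((x1 ∨ ¬x1 ∧ ¬x4 ∨ ¬x1 ∧ x4) ∧ x1) ∧ x2) ∧ x1
= (¬¬(¬x2 ∧ (x1 ∨ ¬x1)) ∨ x2 ∧ x1 ∨ ¬((x1 ∨ ¬x1) ∧ x1) ∧ x2) ∧ x1   (distribution)
= (¬¬¬x2 ∨ x2 ∧ x1 ∨ ¬((x1 ∨ ¬x1) ∧ x1) ∧ x2) ∧ x1   (complement / identity)
= (¬¬¬x2 ∨ x2 ∧ x1 ∨ ¬x1 ∧ x2) ∧ x1   (complement / identity)
= (¬x2 ∨ x2 ∧ x1 ∨ ¬x1 ∧ x2) ∧ x1   (double negation)
= (¬x2 ∨ x2) ∧ x1   (distribution)
= x1   (complement / identity)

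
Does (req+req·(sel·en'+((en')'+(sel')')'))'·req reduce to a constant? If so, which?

(req+req·(sel·en'+((en')'+(sel')')'))'·req
= (req+req·(sel·en'+en'·sel'))'·req   (De Morgan)
= (req+req·en')'·req   (distribution)
= req'·req   (absorption)
= 0   (complement)

yes, False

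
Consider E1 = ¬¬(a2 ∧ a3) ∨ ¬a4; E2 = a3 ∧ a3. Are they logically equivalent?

E1: ¬¬(a2 ∧ a3) ∨ ¬a4
    = a2 ∧ a3 ∨ ¬a4   [double negation]
E2: a3 ∧ a3
    = a3   [idempotence]
These differ: at a2=0, a3=0, a4=0, E1 = 1 but E2 = 0.

No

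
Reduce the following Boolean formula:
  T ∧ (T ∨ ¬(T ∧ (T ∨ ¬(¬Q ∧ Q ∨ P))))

T

T ∧ (T ∨ ¬(T ∧ (T ∨ ¬(¬Q ∧ Q ∨ P))))
= T ∧ (T ∨ ¬(T ∧ (T ∨ ¬P)))   — complement / identity
= T ∧ (T ∨ ¬T)   — absorption
= T   — complement / identity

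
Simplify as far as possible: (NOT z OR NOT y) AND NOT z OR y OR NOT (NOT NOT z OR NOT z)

(NOT z OR NOT y) AND NOT z OR y OR NOT (NOT NOT z OR NOT z)
= NOT z OR y OR NOT (NOT NOT z OR NOT z)   [absorption]
= NOT z OR y OR NOT z AND z   [De Morgan]
= NOT z OR y   [complement / identity]

NOT z OR y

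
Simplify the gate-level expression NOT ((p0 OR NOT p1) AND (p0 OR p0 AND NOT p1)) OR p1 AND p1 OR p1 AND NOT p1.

NOT ((p0 OR NOT p1) AND (p0 OR p0 AND NOT p1)) OR p1 AND p1 OR p1 AND NOT p1
= NOT ((p0 OR NOT p1) AND p0) OR p1 AND p1 OR p1 AND NOT p1
= NOT p0 OR p1 AND p1 OR p1 AND NOT p1
= NOT p0 OR p1

NOT p0 OR p1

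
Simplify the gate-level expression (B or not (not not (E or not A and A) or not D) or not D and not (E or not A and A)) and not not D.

(B or not (not not (E or not A and A) or not D) or not D and not (E or not A and A)) and not not D
= (B or not (E or not A and A) and D or not D and not (E or not A and A)) and not not D   [De Morgan]
= (B or not (E or not A and A)) and not not D   [distribution]
= (B or not E) and not not D   [complement / identity]
= (B or not E) and D   [double negation]

(B or not E) and D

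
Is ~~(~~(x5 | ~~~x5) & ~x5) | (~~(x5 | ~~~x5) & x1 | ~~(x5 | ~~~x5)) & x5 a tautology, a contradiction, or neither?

tautology

~~(~~(x5 | ~~~x5) & ~x5) | (~~(x5 | ~~~x5) & x1 | ~~(x5 | ~~~x5)) & x5
= ~~(~~(x5 | ~~~x5) & ~x5) | ~~(x5 | ~~~x5) & x5
= ~~(x5 | ~~~x5) & ~x5 | ~~(x5 | ~~~x5) & x5
= ~~(x5 | ~~~x5)
= ~~(x5 | ~x5)
= x5 | ~x5
= 1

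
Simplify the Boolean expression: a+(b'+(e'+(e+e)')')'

a+(b'+(e'+(e+e)')')'
= a+(b'+(e'+e')')'   — idempotence
= a+b·(e'+e')   — De Morgan
= a+b·e'   — idempotence

a+b·e'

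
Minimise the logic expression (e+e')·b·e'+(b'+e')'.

b

(e+e')·b·e'+(b'+e')'
= (e+e')·b·e'+b·e   [De Morgan]
= b·e'+b·e   [complement / identity]
= b   [distribution]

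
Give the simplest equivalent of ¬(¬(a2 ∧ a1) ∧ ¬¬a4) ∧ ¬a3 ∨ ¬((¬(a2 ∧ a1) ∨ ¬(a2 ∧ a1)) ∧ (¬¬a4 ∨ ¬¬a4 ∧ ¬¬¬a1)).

a2 ∧ a1 ∨ ¬a4

¬(¬(a2 ∧ a1) ∧ ¬¬a4) ∧ ¬a3 ∨ ¬((¬(a2 ∧ a1) ∨ ¬(a2 ∧ a1)) ∧ (¬¬a4 ∨ ¬¬a4 ∧ ¬¬¬a1))
= ¬(¬(a2 ∧ a1) ∧ ¬¬a4) ∧ ¬a3 ∨ ¬(¬(a2 ∧ a1) ∧ (¬¬a4 ∨ ¬¬a4 ∧ ¬¬¬a1))   [idempotence]
= ¬(¬(a2 ∧ a1) ∧ ¬¬a4) ∧ ¬a3 ∨ ¬(¬(a2 ∧ a1) ∧ (¬¬a4 ∨ ¬¬a4 ∧ ¬a1))   [double negation]
= ¬(¬(a2 ∧ a1) ∧ ¬¬a4) ∧ ¬a3 ∨ ¬(¬(a2 ∧ a1) ∧ ¬¬a4)   [absorption]
= ¬(¬(a2 ∧ a1) ∧ ¬¬a4)   [absorption]
= a2 ∧ a1 ∨ ¬a4   [De Morgan]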